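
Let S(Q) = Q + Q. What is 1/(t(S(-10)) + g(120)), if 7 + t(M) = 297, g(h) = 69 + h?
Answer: 1/479 ≈ 0.0020877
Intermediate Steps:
S(Q) = 2*Q
t(M) = 290 (t(M) = -7 + 297 = 290)
1/(t(S(-10)) + g(120)) = 1/(290 + (69 + 120)) = 1/(290 + 189) = 1/479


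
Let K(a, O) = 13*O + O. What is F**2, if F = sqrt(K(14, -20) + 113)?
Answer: -167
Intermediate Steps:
K(a, O) = 14*O
F = I*sqrt(167) (F = sqrt(14*(-20) + 113) = sqrt(-280 + 113) = sqrt(-167) = I*sqrt(167) ≈ 12.923*I)
F**2 = (I*sqrt(167))**2 = -167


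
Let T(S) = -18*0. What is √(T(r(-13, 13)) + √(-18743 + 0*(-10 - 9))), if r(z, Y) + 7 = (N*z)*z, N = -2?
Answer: 18743^(¼)*√I ≈ 8.2736 + 8.2736*I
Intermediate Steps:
r(z, Y) = -7 - 2*z² (r(z, Y) = -7 + (-2*z)*z = -7 - 2*z²)
T(S) = 0
√(T(r(-13, 13)) + √(-18743 + 0*(-10 - 9))) = √(0 + √(-18743 + 0*(-10 - 9))) = √(0 + √(-18743 + 0*(-19))) = √(0 + √(-18743 + 0)) = √(0 + √(-18743)) = √(0 + I*√18743) = √(I*√18743) = 18743^(¼)*√I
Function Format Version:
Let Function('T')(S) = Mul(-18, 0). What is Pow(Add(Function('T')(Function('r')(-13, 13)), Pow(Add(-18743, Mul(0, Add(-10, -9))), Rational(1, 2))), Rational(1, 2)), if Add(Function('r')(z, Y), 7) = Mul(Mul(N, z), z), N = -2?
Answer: Mul(Pow(18743, Rational(1, 4)), Pow(I, Rational(1, 2))) ≈ Add(8.2736, Mul(8.2736, I))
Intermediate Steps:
Function('r')(z, Y) = Add(-7, Mul(-2, Pow(z, 2))) (Function('r')(z, Y) = Add(-7, Mul(Mul(-2, z), z)) = Add(-7, Mul(-2, Pow(z, 2))))
Function('T')(S) = 0
Pow(Add(Function('T')(Function('r')(-13, 13)), Pow(Add(-18743, Mul(0, Add(-10, -9))), Rational(1, 2))), Rational(1, 2)) = Pow(Add(0, Pow(Add(-18743, Mul(0, Add(-10, -9))), Rational(1, 2))), Rational(1, 2)) = Pow(Add(0, Pow(Add(-18743, Mul(0, -19)), Rational(1, 2))), Rational(1, 2)) = Pow(Add(0, Pow(Add(-18743, 0), Rational(1, 2))), Rational(1, 2)) = Pow(Add(0, Pow(-18743, Rational(1, 2))), Rational(1, 2)) = Pow(Add(0, Mul(I, Pow(18743, Rational(1, 2)))), Rational(1, 2)) = Pow(Mul(I, Pow(18743, Rational(1, 2))), Rational(1, 2)) = Mul(Pow(18743, Rational(1, 4)), Pow(I, Rational(1, 2)))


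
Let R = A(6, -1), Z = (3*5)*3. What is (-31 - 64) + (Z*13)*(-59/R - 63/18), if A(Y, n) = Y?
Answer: -7895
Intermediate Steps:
Z = 45 (Z = 15*3 = 45)
R = 6
(-31 - 64) + (Z*13)*(-59/R - 63/18) = (-31 - 64) + (45*13)*(-59/6 - 63/18) = -95 + 585*(-59*⅙ - 63*1/18) = -95 + 585*(-59/6 - 7/2) = -95 + 585*(-40/3) = -95 - 7800 = -7895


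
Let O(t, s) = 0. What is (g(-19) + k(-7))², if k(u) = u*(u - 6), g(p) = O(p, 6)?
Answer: 8281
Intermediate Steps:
g(p) = 0
k(u) = u*(-6 + u)
(g(-19) + k(-7))² = (0 - 7*(-6 - 7))² = (0 - 7*(-13))² = (0 + 91)² = 91² = 8281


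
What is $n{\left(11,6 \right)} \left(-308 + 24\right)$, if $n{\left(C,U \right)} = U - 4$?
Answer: $-568$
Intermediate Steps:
$n{\left(C,U \right)} = -4 + U$
$n{\left(11,6 \right)} \left(-308 + 24\right) = \left(-4 + 6\right) \left(-308 + 24\right) = 2 \left(-284\right) = -568$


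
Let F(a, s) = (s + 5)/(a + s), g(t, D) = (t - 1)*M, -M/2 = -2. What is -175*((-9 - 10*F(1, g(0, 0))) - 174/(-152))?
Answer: 180425/228 ≈ 791.34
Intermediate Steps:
M = 4 (M = -2*(-2) = 4)
g(t, D) = -4 + 4*t (g(t, D) = (t - 1)*4 = (-1 + t)*4 = -4 + 4*t)
F(a, s) = (5 + s)/(a + s)
-175*((-9 - 10*F(1, g(0, 0))) - 174/(-152)) = -175*((-9 - 10*(5 + (-4 + 4*0))/(1 + (-4 + 4*0))) - 174/(-152)) = -175*((-9 - 10*(5 + (-4 + 0))/(1 + (-4 + 0))) - 174*(-1/152)) = -175*((-9 - 10*(5 - 4)/(1 - 4)) + 87/76) = -175*((-9 - 10/(-3)) + 87/76) = -175*((-9 - (-10)/3) + 87/76) = -175*((-9 - 10*(-⅓)) + 87/76) = -175*((-9 + 10/3) + 87/76) = -175*(-17/3 + 87/76) = -175*(-1031/228) = 180425/228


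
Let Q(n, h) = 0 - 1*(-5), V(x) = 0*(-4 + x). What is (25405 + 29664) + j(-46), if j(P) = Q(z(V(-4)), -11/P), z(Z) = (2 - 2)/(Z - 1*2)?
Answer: 55074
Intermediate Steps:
V(x) = 0
z(Z) = 0 (z(Z) = 0/(Z - 2) = 0/(-2 + Z) = 0)
Q(n, h) = 5 (Q(n, h) = 0 + 5 = 5)
j(P) = 5
(25405 + 29664) + j(-46) = (25405 + 29664) + 5 = 55069 + 5 = 55074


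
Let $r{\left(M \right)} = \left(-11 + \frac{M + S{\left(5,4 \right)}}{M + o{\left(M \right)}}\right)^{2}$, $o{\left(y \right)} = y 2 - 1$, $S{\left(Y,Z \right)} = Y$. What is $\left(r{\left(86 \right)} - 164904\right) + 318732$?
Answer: $\frac{10167671268}{66049} \approx 1.5394 \cdot 10^{5}$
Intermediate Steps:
$o{\left(y \right)} = -1 + 2 y$ ($o{\left(y \right)} = 2 y - 1 = -1 + 2 y$)
$r{\left(M \right)} = \left(-11 + \frac{5 + M}{-1 + 3 M}\right)^{2}$ ($r{\left(M \right)} = \left(-11 + \frac{M + 5}{M + \left(-1 + 2 M\right)}\right)^{2} = \left(-11 + \frac{5 + M}{-1 + 3 M}\right)^{2}$)
$\left(r{\left(86 \right)} - 164904\right) + 318732 = \left(\frac{256 \left(-1 + 2 \cdot 86\right)^{2}}{\left(-1 + 3 \cdot 86\right)^{2}} - 164904\right) + 318732 = \left(\frac{256 \left(-1 + 172\right)^{2}}{\left(-1 + 258\right)^{2}} - 164904\right) + 318732 = \left(\frac{256 \cdot 171^{2}}{66049} - 164904\right) + 318732 = \left(256 \cdot 29241 \cdot \frac{1}{66049} - 164904\right) + 318732 = \left(\frac{7485696}{66049} - 164904\right) + 318732 = - \frac{10884258600}{66049} + 318732 = \frac{10167671268}{66049}$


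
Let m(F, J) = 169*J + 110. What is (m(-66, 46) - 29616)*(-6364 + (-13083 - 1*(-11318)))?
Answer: 176659428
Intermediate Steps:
m(F, J) = 110 + 169*J
(m(-66, 46) - 29616)*(-6364 + (-13083 - 1*(-11318))) = ((110 + 169*46) - 29616)*(-6364 + (-13083 - 1*(-11318))) = ((110 + 7774) - 29616)*(-6364 + (-13083 + 11318)) = (7884 - 29616)*(-6364 - 1765) = -21732*(-8129) = 176659428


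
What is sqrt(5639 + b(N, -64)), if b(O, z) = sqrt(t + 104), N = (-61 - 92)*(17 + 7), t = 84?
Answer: sqrt(5639 + 2*sqrt(47)) ≈ 75.185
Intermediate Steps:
N = -3672 (N = -153*24 = -3672)
b(O, z) = 2*sqrt(47) (b(O, z) = sqrt(84 + 104) = sqrt(188) = 2*sqrt(47))
sqrt(5639 + b(N, -64)) = sqrt(5639 + 2*sqrt(47))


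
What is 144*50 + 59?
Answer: 7259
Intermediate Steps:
144*50 + 59 = 7200 + 59 = 7259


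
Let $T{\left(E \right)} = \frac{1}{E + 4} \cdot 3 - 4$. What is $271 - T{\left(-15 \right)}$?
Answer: $\frac{3028}{11} \approx 275.27$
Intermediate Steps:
$T{\left(E \right)} = -4 + \frac{3}{4 + E}$ ($T{\left(E \right)} = \frac{1}{4 + E} 3 - 4 = \frac{3}{4 + E} - 4 = -4 + \frac{3}{4 + E}$)
$271 - T{\left(-15 \right)} = 271 - \frac{-13 - -60}{4 - 15} = 271 - \frac{-13 + 60}{-11} = 271 - \left(- \frac{1}{11}\right) 47 = 271 - - \frac{47}{11} = 271 + \frac{47}{11} = \frac{3028}{11}$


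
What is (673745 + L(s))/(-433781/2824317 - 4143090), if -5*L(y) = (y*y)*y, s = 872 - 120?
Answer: 1191551898411711/58506999766555 ≈ 20.366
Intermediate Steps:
s = 752
L(y) = -y**3/5 (L(y) = -y*y*y/5 = -y**2*y/5 = -y**3/5)
(673745 + L(s))/(-433781/2824317 - 4143090) = (673745 - 1/5*752**3)/(-433781/2824317 - 4143090) = (673745 - 1/5*425259008)/(-433781*1/2824317 - 4143090) = (673745 - 425259008/5)/(-433781/2824317 - 4143090) = -421890283/(5*(-11701399953311/2824317)) = -421890283/5*(-2824317/11701399953311) = 1191551898411711/58506999766555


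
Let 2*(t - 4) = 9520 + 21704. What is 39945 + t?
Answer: 55561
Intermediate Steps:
t = 15616 (t = 4 + (9520 + 21704)/2 = 4 + (½)*31224 = 4 + 15612 = 15616)
39945 + t = 39945 + 15616 = 55561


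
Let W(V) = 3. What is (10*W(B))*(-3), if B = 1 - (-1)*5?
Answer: -90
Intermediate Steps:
B = 6 (B = 1 - 1*(-5) = 1 + 5 = 6)
(10*W(B))*(-3) = (10*3)*(-3) = 30*(-3) = -90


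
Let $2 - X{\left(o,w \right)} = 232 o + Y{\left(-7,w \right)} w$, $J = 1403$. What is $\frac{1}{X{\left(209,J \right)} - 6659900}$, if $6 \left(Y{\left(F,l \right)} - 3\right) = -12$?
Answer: $- \frac{1}{6709789} \approx -1.4904 \cdot 10^{-7}$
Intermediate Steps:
$Y{\left(F,l \right)} = 1$ ($Y{\left(F,l \right)} = 3 + \frac{1}{6} \left(-12\right) = 3 - 2 = 1$)
$X{\left(o,w \right)} = 2 - w - 232 o$ ($X{\left(o,w \right)} = 2 - \left(232 o + 1 w\right) = 2 - \left(232 o + w\right) = 2 - \left(w + 232 o\right) = 2 - w - 232 o$)
$\frac{1}{X{\left(209,J \right)} - 6659900} = \frac{1}{\left(2 - 1403 - 48488\right) - 6659900} = \frac{1}{-49889 - 6659900} = \frac{1}{-6709789} = - \frac{1}{6709789}$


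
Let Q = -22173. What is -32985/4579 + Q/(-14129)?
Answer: -364514898/64696691 ≈ -5.6342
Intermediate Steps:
-32985/4579 + Q/(-14129) = -32985/4579 - 22173/(-14129) = -32985*1/4579 - 22173*(-1/14129) = -32985/4579 + 22173/14129 = -364514898/64696691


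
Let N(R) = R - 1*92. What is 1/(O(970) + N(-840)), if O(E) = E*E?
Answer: 1/939968 ≈ 1.0639e-6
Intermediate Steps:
O(E) = E**2
N(R) = -92 + R (N(R) = R - 92 = -92 + R)
1/(O(970) + N(-840)) = 1/(970**2 + (-92 - 840)) = 1/(940900 - 932) = 1/939968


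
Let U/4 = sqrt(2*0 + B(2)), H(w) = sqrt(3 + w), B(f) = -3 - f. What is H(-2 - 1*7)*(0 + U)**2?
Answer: -80*I*sqrt(6) ≈ -195.96*I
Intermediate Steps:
U = 4*I*sqrt(5) (U = 4*sqrt(2*0 + (-3 - 1*2)) = 4*sqrt(0 + (-3 - 2)) = 4*sqrt(0 - 5) = 4*sqrt(-5) = 4*(I*sqrt(5)) = 4*I*sqrt(5) ≈ 8.9443*I)
H(-2 - 1*7)*(0 + U)**2 = sqrt(3 + (-2 - 1*7))*(0 + 4*I*sqrt(5))**2 = sqrt(3 + (-2 - 7))*(4*I*sqrt(5))**2 = sqrt(3 - 9)*(-80) = sqrt(-6)*(-80) = (I*sqrt(6))*(-80) = -80*I*sqrt(6)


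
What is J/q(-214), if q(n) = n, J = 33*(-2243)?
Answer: 74019/214 ≈ 345.88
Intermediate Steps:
J = -74019
J/q(-214) = -74019/(-214) = -74019*(-1/214) = 74019/214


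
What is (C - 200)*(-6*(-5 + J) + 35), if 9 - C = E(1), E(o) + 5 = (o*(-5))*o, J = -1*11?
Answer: -23711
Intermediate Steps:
J = -11
E(o) = -5 - 5*o² (E(o) = -5 + (o*(-5))*o = -5 + (-5*o)*o = -5 - 5*o²)
C = 19 (C = 9 - (-5 - 5*1²) = 9 - (-5 - 5*1) = 9 - (-5 - 5) = 9 - 1*(-10) = 9 + 10 = 19)
(C - 200)*(-6*(-5 + J) + 35) = (19 - 200)*(-6*(-5 - 11) + 35) = -181*(-6*(-16) + 35) = -181*(96 + 35) = -181*131 = -23711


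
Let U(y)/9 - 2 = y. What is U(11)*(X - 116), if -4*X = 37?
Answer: -58617/4 ≈ -14654.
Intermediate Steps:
X = -37/4 (X = -¼*37 = -37/4 ≈ -9.2500)
U(y) = 18 + 9*y
U(11)*(X - 116) = (18 + 9*11)*(-37/4 - 116) = (18 + 99)*(-501/4) = 117*(-501/4) = -58617/4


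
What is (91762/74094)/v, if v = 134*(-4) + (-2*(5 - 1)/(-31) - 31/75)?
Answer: -35557775/15393781789 ≈ -0.0023099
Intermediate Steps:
v = -1246561/2325 (v = -536 + (-2*4*(-1/31) - 31*1/75) = -536 + (-8*(-1/31) - 31/75) = -536 + (8/31 - 31/75) = -536 - 361/2325 = -1246561/2325 ≈ -536.16)
(91762/74094)/v = (91762/74094)/(-1246561/2325) = (91762*(1/74094))*(-2325/1246561) = (45881/37047)*(-2325/1246561) = -35557775/15393781789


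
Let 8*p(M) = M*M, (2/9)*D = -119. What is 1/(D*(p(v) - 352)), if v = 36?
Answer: 1/101745 ≈ 9.8285e-6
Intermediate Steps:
D = -1071/2 (D = (9/2)*(-119) = -1071/2 ≈ -535.50)
p(M) = M**2/8 (p(M) = (M*M)/8 = M**2/8)
1/(D*(p(v) - 352)) = 1/(-1071*((1/8)*36**2 - 352)/2) = 1/(-1071*((1/8)*1296 - 352)/2) = 1/(-1071*(162 - 352)/2) = 1/(-1071/2*(-190)) = 1/101745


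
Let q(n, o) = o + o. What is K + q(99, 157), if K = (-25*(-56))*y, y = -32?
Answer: -44486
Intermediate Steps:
q(n, o) = 2*o
K = -44800 (K = -25*(-56)*(-32) = 1400*(-32) = -44800)
K + q(99, 157) = -44800 + 2*157 = -44800 + 314 = -44486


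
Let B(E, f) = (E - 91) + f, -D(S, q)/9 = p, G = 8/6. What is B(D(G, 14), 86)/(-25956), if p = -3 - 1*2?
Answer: -10/6489 ≈ -0.0015411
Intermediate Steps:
G = 4/3 (G = 8*(⅙) = 4/3 ≈ 1.3333)
p = -5 (p = -3 - 2 = -5)
D(S, q) = 45 (D(S, q) = -9*(-5) = 45)
B(E, f) = -91 + E + f (B(E, f) = (-91 + E) + f = -91 + E + f)
B(D(G, 14), 86)/(-25956) = (-91 + 45 + 86)/(-25956) = 40*(-1/25956) = -10/6489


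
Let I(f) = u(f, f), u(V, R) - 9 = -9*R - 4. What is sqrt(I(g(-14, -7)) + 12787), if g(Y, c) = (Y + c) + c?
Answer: 2*sqrt(3261) ≈ 114.21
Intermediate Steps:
g(Y, c) = Y + 2*c
u(V, R) = 5 - 9*R (u(V, R) = 9 + (-9*R - 4) = 9 + (-4 - 9*R) = 5 - 9*R)
I(f) = 5 - 9*f
sqrt(I(g(-14, -7)) + 12787) = sqrt((5 - 9*(-14 + 2*(-7))) + 12787) = sqrt((5 - 9*(-14 - 14)) + 12787) = sqrt((5 - 9*(-28)) + 12787) = sqrt((5 + 252) + 12787) = sqrt(257 + 12787) = sqrt(13044) = 2*sqrt(3261)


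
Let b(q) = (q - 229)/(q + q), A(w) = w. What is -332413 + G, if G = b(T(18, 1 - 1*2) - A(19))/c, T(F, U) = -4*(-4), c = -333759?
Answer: -332837491517/1001277 ≈ -3.3241e+5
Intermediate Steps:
T(F, U) = 16
b(q) = (-229 + q)/(2*q) (b(q) = (-229 + q)/((2*q)) = (-229 + q)*(1/(2*q)) = (-229 + q)/(2*q))
G = -116/1001277 (G = ((-229 + (16 - 1*19))/(2*(16 - 1*19)))/(-333759) = ((-229 + (16 - 19))/(2*(16 - 19)))*(-1/333759) = ((½)*(-229 - 3)/(-3))*(-1/333759) = ((½)*(-⅓)*(-232))*(-1/333759) = (116/3)*(-1/333759) = -116/1001277 ≈ -0.00011585)
-332413 + G = -332413 - 116/1001277 = -332837491517/1001277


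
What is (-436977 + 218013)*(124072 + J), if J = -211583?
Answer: 19161758604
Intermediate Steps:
(-436977 + 218013)*(124072 + J) = (-436977 + 218013)*(124072 - 211583) = -218964*(-87511) = 19161758604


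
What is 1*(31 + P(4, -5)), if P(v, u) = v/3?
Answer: 97/3 ≈ 32.333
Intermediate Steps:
P(v, u) = v/3 (P(v, u) = v*(1/3) = v/3)
1*(31 + P(4, -5)) = 1*(31 + (1/3)*4) = 1*(31 + 4/3) = 1*(97/3) = 97/3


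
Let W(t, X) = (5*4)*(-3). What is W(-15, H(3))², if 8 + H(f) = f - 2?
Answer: 3600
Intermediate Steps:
H(f) = -10 + f (H(f) = -8 + (f - 2) = -8 + (-2 + f) = -10 + f)
W(t, X) = -60 (W(t, X) = 20*(-3) = -60)
W(-15, H(3))² = (-60)² = 3600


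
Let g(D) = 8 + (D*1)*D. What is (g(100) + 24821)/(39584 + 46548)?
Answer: 34829/86132 ≈ 0.40437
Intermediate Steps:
g(D) = 8 + D² (g(D) = 8 + D*D = 8 + D²)
(g(100) + 24821)/(39584 + 46548) = ((8 + 100²) + 24821)/(39584 + 46548) = ((8 + 10000) + 24821)/86132 = (10008 + 24821)*(1/86132) = 34829*(1/86132) = 34829/86132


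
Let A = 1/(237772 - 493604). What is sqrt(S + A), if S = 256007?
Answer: sqrt(4188915319793434)/127916 ≈ 505.97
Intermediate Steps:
A = -1/255832 (A = 1/(-255832) = -1/255832 ≈ -3.9088e-6)
sqrt(S + A) = sqrt(256007 - 1/255832) = sqrt(65494782823/255832) = sqrt(4188915319793434)/127916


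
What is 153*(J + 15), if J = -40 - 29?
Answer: -8262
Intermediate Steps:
J = -69
153*(J + 15) = 153*(-69 + 15) = 153*(-54) = -8262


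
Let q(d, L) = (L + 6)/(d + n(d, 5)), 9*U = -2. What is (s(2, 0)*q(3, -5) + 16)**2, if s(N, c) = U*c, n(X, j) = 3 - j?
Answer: 256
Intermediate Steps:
U = -2/9 (U = (1/9)*(-2) = -2/9 ≈ -0.22222)
s(N, c) = -2*c/9
q(d, L) = (6 + L)/(-2 + d) (q(d, L) = (L + 6)/(d + (3 - 1*5)) = (6 + L)/(d + (3 - 5)) = (6 + L)/(d - 2) = (6 + L)/(-2 + d))
(s(2, 0)*q(3, -5) + 16)**2 = ((-2/9*0)*((6 - 5)/(-2 + 3)) + 16)**2 = (0*(1/1) + 16)**2 = (0*(1*1) + 16)**2 = (0*1 + 16)**2 = (0 + 16)**2 = 16**2 = 256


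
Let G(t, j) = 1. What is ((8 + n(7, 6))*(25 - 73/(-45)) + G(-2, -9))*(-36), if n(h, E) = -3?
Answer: -4828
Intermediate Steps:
((8 + n(7, 6))*(25 - 73/(-45)) + G(-2, -9))*(-36) = ((8 - 3)*(25 - 73/(-45)) + 1)*(-36) = (5*(25 - 73*(-1/45)) + 1)*(-36) = (5*(25 + 73/45) + 1)*(-36) = (5*(1198/45) + 1)*(-36) = (1198/9 + 1)*(-36) = (1207/9)*(-36) = -4828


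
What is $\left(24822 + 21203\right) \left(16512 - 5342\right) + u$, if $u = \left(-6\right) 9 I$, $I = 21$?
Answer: $514098116$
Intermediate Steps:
$u = -1134$ ($u = \left(-6\right) 9 \cdot 21 = \left(-54\right) 21 = -1134$)
$\left(24822 + 21203\right) \left(16512 - 5342\right) + u = \left(24822 + 21203\right) \left(16512 - 5342\right) - 1134 = 46025 \cdot 11170 - 1134 = 514099250 - 1134 = 514098116$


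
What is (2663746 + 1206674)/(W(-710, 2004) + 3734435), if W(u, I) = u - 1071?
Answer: 645070/622109 ≈ 1.0369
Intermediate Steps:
W(u, I) = -1071 + u
(2663746 + 1206674)/(W(-710, 2004) + 3734435) = (2663746 + 1206674)/((-1071 - 710) + 3734435) = 3870420/(-1781 + 3734435) = 3870420/3732654 = 3870420*(1/3732654) = 645070/622109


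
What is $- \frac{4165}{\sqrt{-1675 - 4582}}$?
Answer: $\frac{4165 i \sqrt{6257}}{6257} \approx 52.654 i$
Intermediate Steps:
$- \frac{4165}{\sqrt{-1675 - 4582}} = - \frac{4165}{\sqrt{-6257}} = - \frac{4165}{i \sqrt{6257}} = - 4165 \left(- \frac{i \sqrt{6257}}{6257}\right) = \frac{4165 i \sqrt{6257}}{6257}$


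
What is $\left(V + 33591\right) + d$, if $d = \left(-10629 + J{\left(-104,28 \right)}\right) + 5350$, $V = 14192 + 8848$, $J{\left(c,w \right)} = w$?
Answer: $51380$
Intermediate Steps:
$V = 23040$
$d = -5251$ ($d = \left(-10629 + 28\right) + 5350 = -10601 + 5350 = -5251$)
$\left(V + 33591\right) + d = \left(23040 + 33591\right) - 5251 = 56631 - 5251 = 51380$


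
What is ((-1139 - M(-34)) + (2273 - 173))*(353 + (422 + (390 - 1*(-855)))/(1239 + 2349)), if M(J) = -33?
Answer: 630310807/1794 ≈ 3.5134e+5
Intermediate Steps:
((-1139 - M(-34)) + (2273 - 173))*(353 + (422 + (390 - 1*(-855)))/(1239 + 2349)) = ((-1139 - 1*(-33)) + (2273 - 173))*(353 + (422 + (390 - 1*(-855)))/(1239 + 2349)) = ((-1139 + 33) + 2100)*(353 + (422 + (390 + 855))/3588) = (-1106 + 2100)*(353 + (422 + 1245)*(1/3588)) = 994*(353 + 1667*(1/3588)) = 994*(353 + 1667/3588) = 994*(1268231/3588) = 630310807/1794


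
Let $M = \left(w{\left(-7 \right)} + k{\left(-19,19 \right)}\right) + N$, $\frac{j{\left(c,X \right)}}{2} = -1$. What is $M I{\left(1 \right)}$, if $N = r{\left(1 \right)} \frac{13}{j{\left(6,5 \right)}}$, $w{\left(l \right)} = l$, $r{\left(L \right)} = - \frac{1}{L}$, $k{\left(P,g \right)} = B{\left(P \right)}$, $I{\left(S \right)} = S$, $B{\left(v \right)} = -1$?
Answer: $- \frac{3}{2} \approx -1.5$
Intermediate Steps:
$j{\left(c,X \right)} = -2$ ($j{\left(c,X \right)} = 2 \left(-1\right) = -2$)
$k{\left(P,g \right)} = -1$
$N = \frac{13}{2}$ ($N = - 1^{-1} \frac{13}{-2} = \left(-1\right) 1 \cdot 13 \left(- \frac{1}{2}\right) = \left(-1\right) \left(- \frac{13}{2}\right) = \frac{13}{2} \approx 6.5$)
$M = - \frac{3}{2}$ ($M = \left(-7 - 1\right) + \frac{13}{2} = -8 + \frac{13}{2} = - \frac{3}{2} \approx -1.5$)
$M I{\left(1 \right)} = \left(- \frac{3}{2}\right) 1 = - \frac{3}{2}$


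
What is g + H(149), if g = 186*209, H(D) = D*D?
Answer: 61075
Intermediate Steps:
H(D) = D²
g = 38874
g + H(149) = 38874 + 149² = 38874 + 22201 = 61075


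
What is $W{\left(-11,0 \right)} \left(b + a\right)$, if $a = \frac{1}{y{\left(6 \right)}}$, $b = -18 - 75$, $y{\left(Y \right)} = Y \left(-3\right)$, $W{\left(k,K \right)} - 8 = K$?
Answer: $- \frac{6700}{9} \approx -744.44$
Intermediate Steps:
$W{\left(k,K \right)} = 8 + K$
$y{\left(Y \right)} = - 3 Y$
$b = -93$
$a = - \frac{1}{18}$ ($a = \frac{1}{\left(-3\right) 6} = \frac{1}{-18} = - \frac{1}{18} \approx -0.055556$)
$W{\left(-11,0 \right)} \left(b + a\right) = \left(8 + 0\right) \left(-93 - \frac{1}{18}\right) = 8 \left(- \frac{1675}{18}\right) = - \frac{6700}{9}$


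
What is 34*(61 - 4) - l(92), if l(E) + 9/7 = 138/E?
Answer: 27129/14 ≈ 1937.8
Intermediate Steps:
l(E) = -9/7 + 138/E
34*(61 - 4) - l(92) = 34*(61 - 4) - (-9/7 + 138/92) = 34*57 - (-9/7 + 138*(1/92)) = 1938 - (-9/7 + 3/2) = 1938 - 1*3/14 = 1938 - 3/14 = 27129/14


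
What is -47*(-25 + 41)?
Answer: -752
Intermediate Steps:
-47*(-25 + 41) = -47*16 = -752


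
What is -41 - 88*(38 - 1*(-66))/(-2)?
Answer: 4535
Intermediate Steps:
-41 - 88*(38 - 1*(-66))/(-2) = -41 - 88*(38 + 66)*(-1)/2 = -41 - 9152*(-1)/2 = -41 - 88*(-52) = -41 + 4576 = 4535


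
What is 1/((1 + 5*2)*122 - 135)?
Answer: 1/1207 ≈ 0.00082850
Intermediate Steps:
1/((1 + 5*2)*122 - 135) = 1/((1 + 10)*122 - 135) = 1/(11*122 - 135) = 1/(1342 - 135) = 1/1207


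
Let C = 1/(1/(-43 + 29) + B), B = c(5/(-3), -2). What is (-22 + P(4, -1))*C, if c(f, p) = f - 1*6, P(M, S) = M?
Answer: 756/325 ≈ 2.3262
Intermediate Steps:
c(f, p) = -6 + f (c(f, p) = f - 6 = -6 + f)
B = -23/3 (B = -6 + 5/(-3) = -6 + 5*(-1/3) = -6 - 5/3 = -23/3 ≈ -7.6667)
C = -42/325 (C = 1/(1/(-43 + 29) - 23/3) = 1/(1/(-14) - 23/3) = 1/(-1/14 - 23/3) = 1/(-325/42) = -42/325 ≈ -0.12923)
(-22 + P(4, -1))*C = (-22 + 4)*(-42/325) = -18*(-42/325) = 756/325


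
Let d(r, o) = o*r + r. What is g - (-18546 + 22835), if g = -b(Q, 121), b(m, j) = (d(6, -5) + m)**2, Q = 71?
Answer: -6498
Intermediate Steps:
d(r, o) = r + o*r
b(m, j) = (-24 + m)**2 (b(m, j) = (6*(1 - 5) + m)**2 = (6*(-4) + m)**2 = (-24 + m)**2)
g = -2209 (g = -(-24 + 71)**2 = -1*47**2 = -1*2209 = -2209)
g - (-18546 + 22835) = -2209 - (-18546 + 22835) = -2209 - 1*4289 = -2209 - 4289 = -6498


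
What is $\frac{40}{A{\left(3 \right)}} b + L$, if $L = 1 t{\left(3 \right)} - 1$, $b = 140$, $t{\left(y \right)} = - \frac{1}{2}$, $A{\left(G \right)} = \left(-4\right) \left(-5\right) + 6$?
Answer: $\frac{5561}{26} \approx 213.88$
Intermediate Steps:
$A{\left(G \right)} = 26$ ($A{\left(G \right)} = 20 + 6 = 26$)
$t{\left(y \right)} = - \frac{1}{2}$ ($t{\left(y \right)} = \left(-1\right) \frac{1}{2} = - \frac{1}{2}$)
$L = - \frac{3}{2}$ ($L = 1 \left(- \frac{1}{2}\right) - 1 = - \frac{1}{2} - 1 = - \frac{3}{2} \approx -1.5$)
$\frac{40}{A{\left(3 \right)}} b + L = \frac{40}{26} \cdot 140 - \frac{3}{2} = 40 \cdot \frac{1}{26} \cdot 140 - \frac{3}{2} = \frac{20}{13} \cdot 140 - \frac{3}{2} = \frac{2800}{13} - \frac{3}{2} = \frac{5561}{26}$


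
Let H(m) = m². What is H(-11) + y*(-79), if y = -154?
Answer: 12287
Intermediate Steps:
H(-11) + y*(-79) = (-11)² - 154*(-79) = 121 + 12166 = 12287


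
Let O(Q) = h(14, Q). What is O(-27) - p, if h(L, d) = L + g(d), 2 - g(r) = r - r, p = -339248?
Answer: 339264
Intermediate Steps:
g(r) = 2 (g(r) = 2 - (r - r) = 2 - 1*0 = 2 + 0 = 2)
h(L, d) = 2 + L (h(L, d) = L + 2 = 2 + L)
O(Q) = 16 (O(Q) = 2 + 14 = 16)
O(-27) - p = 16 - 1*(-339248) = 16 + 339248 = 339264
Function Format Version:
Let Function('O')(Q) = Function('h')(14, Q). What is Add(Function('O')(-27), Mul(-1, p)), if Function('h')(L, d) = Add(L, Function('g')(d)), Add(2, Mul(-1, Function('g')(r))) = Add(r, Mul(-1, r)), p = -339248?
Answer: 339264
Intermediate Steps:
Function('g')(r) = 2 (Function('g')(r) = Add(2, Mul(-1, Add(r, Mul(-1, r)))) = Add(2, Mul(-1, 0)) = Add(2, 0) = 2)
Function('h')(L, d) = Add(2, L) (Function('h')(L, d) = Add(L, 2) = Add(2, L))
Function('O')(Q) = 16 (Function('O')(Q) = Add(2, 14) = 16)
Add(Function('O')(-27), Mul(-1, p)) = Add(16, Mul(-1, -339248)) = Add(16, 339248) = 339264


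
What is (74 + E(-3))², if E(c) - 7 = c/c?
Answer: 6724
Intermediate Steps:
E(c) = 8 (E(c) = 7 + c/c = 7 + 1 = 8)
(74 + E(-3))² = (74 + 8)² = 82² = 6724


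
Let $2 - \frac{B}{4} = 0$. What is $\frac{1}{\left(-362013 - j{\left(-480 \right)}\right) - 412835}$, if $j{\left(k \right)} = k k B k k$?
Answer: $- \frac{1}{424674054848} \approx -2.3547 \cdot 10^{-12}$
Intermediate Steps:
$B = 8$ ($B = 8 - 0 = 8 + 0 = 8$)
$j{\left(k \right)} = 8 k^{4}$ ($j{\left(k \right)} = k k 8 k k = k^{2} \cdot 8 k^{2} = 8 k^{2} k^{2} = 8 k^{4}$)
$\frac{1}{\left(-362013 - j{\left(-480 \right)}\right) - 412835} = \frac{1}{\left(-362013 - 8 \left(-480\right)^{4}\right) - 412835} = \frac{1}{\left(-362013 - 8 \cdot 53084160000\right) - 412835} = \frac{1}{\left(-362013 - 424673280000\right) - 412835} = \frac{1}{-424673642013 - 412835} = \frac{1}{-424674054848} = - \frac{1}{424674054848}$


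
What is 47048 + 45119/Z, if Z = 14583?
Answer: 686146103/14583 ≈ 47051.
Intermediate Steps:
47048 + 45119/Z = 47048 + 45119/14583 = 686146103/14583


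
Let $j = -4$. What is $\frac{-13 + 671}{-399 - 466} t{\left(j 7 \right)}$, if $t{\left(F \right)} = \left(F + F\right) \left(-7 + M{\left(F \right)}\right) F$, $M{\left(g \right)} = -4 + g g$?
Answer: $- \frac{797538112}{865} \approx -9.2201 \cdot 10^{5}$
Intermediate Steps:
$M{\left(g \right)} = -4 + g^{2}$
$t{\left(F \right)} = 2 F^{2} \left(-11 + F^{2}\right)$ ($t{\left(F \right)} = \left(F + F\right) \left(-7 + \left(-4 + F^{2}\right)\right) F = 2 F \left(-11 + F^{2}\right) F = 2 F^{2} \left(-11 + F^{2}\right)$)
$\frac{-13 + 671}{-399 - 466} t{\left(j 7 \right)} = \frac{-13 + 671}{-399 - 466} \cdot 2 \left(\left(-4\right) 7\right)^{2} \left(-11 + \left(\left(-4\right) 7\right)^{2}\right) = \frac{658}{-865} \cdot 2 \left(-28\right)^{2} \left(-11 + \left(-28\right)^{2}\right) = 658 \left(- \frac{1}{865}\right) 2 \cdot 784 \left(-11 + 784\right) = - \frac{658 \cdot 2 \cdot 784 \cdot 773}{865} = \left(- \frac{658}{865}\right) 1212064 = - \frac{797538112}{865}$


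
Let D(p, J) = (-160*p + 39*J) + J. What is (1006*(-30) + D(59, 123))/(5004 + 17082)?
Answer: -17350/11043 ≈ -1.5711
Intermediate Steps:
D(p, J) = -160*p + 40*J
(1006*(-30) + D(59, 123))/(5004 + 17082) = (1006*(-30) + (-160*59 + 40*123))/(5004 + 17082) = (-30180 + (-9440 + 4920))/22086 = (-30180 - 4520)*(1/22086) = -34700*1/22086 = -17350/11043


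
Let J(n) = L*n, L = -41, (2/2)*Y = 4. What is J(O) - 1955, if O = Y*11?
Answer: -3759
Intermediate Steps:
Y = 4
O = 44 (O = 4*11 = 44)
J(n) = -41*n
J(O) - 1955 = -41*44 - 1955 = -1804 - 1955 = -3759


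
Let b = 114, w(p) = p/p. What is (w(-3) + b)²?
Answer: 13225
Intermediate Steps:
w(p) = 1
(w(-3) + b)² = (1 + 114)² = 115² = 13225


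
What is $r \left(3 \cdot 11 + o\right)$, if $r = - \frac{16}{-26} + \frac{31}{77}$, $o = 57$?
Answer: $\frac{91710}{1001} \approx 91.618$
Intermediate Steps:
$r = \frac{1019}{1001}$ ($r = \left(-16\right) \left(- \frac{1}{26}\right) + 31 \cdot \frac{1}{77} = \frac{8}{13} + \frac{31}{77} = \frac{1019}{1001} \approx 1.018$)
$r \left(3 \cdot 11 + o\right) = \frac{1019 \left(3 \cdot 11 + 57\right)}{1001} = \frac{1019 \left(33 + 57\right)}{1001} = \frac{1019}{1001} \cdot 90 = \frac{91710}{1001}$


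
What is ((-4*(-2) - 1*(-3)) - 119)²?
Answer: 11664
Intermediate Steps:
((-4*(-2) - 1*(-3)) - 119)² = ((8 + 3) - 119)² = (11 - 119)² = (-108)² = 11664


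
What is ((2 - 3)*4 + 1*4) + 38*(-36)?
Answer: -1368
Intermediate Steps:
((2 - 3)*4 + 1*4) + 38*(-36) = (-1*4 + 4) - 1368 = (-4 + 4) - 1368 = 0 - 1368 = -1368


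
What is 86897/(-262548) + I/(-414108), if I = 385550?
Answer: -3811392341/3020089644 ≈ -1.2620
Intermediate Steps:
86897/(-262548) + I/(-414108) = 86897/(-262548) + 385550/(-414108) = 86897*(-1/262548) + 385550*(-1/414108) = -86897/262548 - 192775/207054 = -3811392341/3020089644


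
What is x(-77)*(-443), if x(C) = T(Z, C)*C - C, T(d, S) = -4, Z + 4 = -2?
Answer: -170555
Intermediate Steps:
Z = -6 (Z = -4 - 2 = -6)
x(C) = -5*C (x(C) = -4*C - C = -5*C)
x(-77)*(-443) = -5*(-77)*(-443) = 385*(-443) = -170555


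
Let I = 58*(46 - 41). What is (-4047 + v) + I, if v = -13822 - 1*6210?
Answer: -23789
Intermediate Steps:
I = 290 (I = 58*5 = 290)
v = -20032 (v = -13822 - 6210 = -20032)
(-4047 + v) + I = (-4047 - 20032) + 290 = -24079 + 290 = -23789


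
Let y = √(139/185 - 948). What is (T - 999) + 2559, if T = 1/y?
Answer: 1560 - I*√32419585/175241 ≈ 1560.0 - 0.032491*I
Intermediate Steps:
y = I*√32419585/185 (y = √(139*(1/185) - 948) = √(139/185 - 948) = √(-175241/185) = I*√32419585/185 ≈ 30.777*I)
T = -I*√32419585/175241 (T = 1/(I*√32419585/185) = -I*√32419585/175241 ≈ -0.032491*I)
(T - 999) + 2559 = (-I*√32419585/175241 - 999) + 2559 = (-999 - I*√32419585/175241) + 2559 = 1560 - I*√32419585/175241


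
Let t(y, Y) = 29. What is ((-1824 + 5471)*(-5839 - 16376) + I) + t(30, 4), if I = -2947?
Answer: -81021023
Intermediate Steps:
((-1824 + 5471)*(-5839 - 16376) + I) + t(30, 4) = ((-1824 + 5471)*(-5839 - 16376) - 2947) + 29 = (3647*(-22215) - 2947) + 29 = (-81018105 - 2947) + 29 = -81021052 + 29 = -81021023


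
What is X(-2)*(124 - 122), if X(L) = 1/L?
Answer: -1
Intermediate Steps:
X(-2)*(124 - 122) = (124 - 122)/(-2) = -1/2*2 = -1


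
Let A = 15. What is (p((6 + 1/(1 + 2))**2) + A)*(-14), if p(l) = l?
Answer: -6944/9 ≈ -771.56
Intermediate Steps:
(p((6 + 1/(1 + 2))**2) + A)*(-14) = ((6 + 1/(1 + 2))**2 + 15)*(-14) = ((6 + 1/3)**2 + 15)*(-14) = ((19/3)**2 + 15)*(-14) = (361/9 + 15)*(-14) = (496/9)*(-14) = -6944/9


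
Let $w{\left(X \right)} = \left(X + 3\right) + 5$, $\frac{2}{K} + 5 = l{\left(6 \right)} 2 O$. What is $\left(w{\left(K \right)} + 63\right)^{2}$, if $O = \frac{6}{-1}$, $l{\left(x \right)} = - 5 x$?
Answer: $\frac{635392849}{126025} \approx 5041.8$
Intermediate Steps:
$O = -6$ ($O = 6 \left(-1\right) = -6$)
$K = \frac{2}{355}$ ($K = \frac{2}{-5 + \left(-5\right) 6 \cdot 2 \left(-6\right)} = \frac{2}{-5 + \left(-30\right) 2 \left(-6\right)} = \frac{2}{-5 - -360} = \frac{2}{-5 + 360} = \frac{2}{355} \approx 0.0056338$)
$w{\left(X \right)} = 8 + X$ ($w{\left(X \right)} = \left(3 + X\right) + 5 = 8 + X$)
$\left(w{\left(K \right)} + 63\right)^{2} = \left(\left(8 + \frac{2}{355}\right) + 63\right)^{2} = \left(\frac{2842}{355} + 63\right)^{2} = \left(\frac{25207}{355}\right)^{2} = \frac{635392849}{126025}$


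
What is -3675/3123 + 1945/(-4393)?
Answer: -7406170/4573113 ≈ -1.6195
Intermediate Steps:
-3675/3123 + 1945/(-4393) = -3675*1/3123 + 1945*(-1/4393) = -1225/1041 - 1945/4393 = -7406170/4573113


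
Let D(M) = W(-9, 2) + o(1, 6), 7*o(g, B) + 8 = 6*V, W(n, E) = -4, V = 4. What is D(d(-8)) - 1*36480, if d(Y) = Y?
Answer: -255372/7 ≈ -36482.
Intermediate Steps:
o(g, B) = 16/7 (o(g, B) = -8/7 + (6*4)/7 = -8/7 + (⅐)*24 = -8/7 + 24/7 = 16/7)
D(M) = -12/7 (D(M) = -4 + 16/7 = -12/7)
D(d(-8)) - 1*36480 = -12/7 - 1*36480 = -12/7 - 36480 = -255372/7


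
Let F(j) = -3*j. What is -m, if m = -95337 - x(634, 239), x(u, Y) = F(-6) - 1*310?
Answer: 95045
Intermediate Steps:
x(u, Y) = -292 (x(u, Y) = -3*(-6) - 1*310 = 18 - 310 = -292)
m = -95045 (m = -95337 - 1*(-292) = -95337 + 292 = -95045)
-m = -1*(-95045) = 95045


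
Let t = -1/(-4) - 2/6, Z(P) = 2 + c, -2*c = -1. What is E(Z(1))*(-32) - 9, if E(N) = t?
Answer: -19/3 ≈ -6.3333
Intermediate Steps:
c = ½ (c = -½*(-1) = ½ ≈ 0.50000)
Z(P) = 5/2 (Z(P) = 2 + ½ = 5/2)
t = -1/12 (t = -1*(-¼) - 2*⅙ = ¼ - ⅓ = -1/12 ≈ -0.083333)
E(N) = -1/12
E(Z(1))*(-32) - 9 = -1/12*(-32) - 9 = 8/3 - 9 = -19/3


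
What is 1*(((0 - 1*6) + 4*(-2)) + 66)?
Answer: 52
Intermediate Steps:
1*(((0 - 1*6) + 4*(-2)) + 66) = 1*(((0 - 6) - 8) + 66) = 1*((-6 - 8) + 66) = 1*(-14 + 66) = 1*52 = 52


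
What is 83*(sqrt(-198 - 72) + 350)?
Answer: 29050 + 249*I*sqrt(30) ≈ 29050.0 + 1363.8*I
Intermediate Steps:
83*(sqrt(-198 - 72) + 350) = 83*(sqrt(-270) + 350) = 83*(3*I*sqrt(30) + 350) = 83*(350 + 3*I*sqrt(30)) = 29050 + 249*I*sqrt(30)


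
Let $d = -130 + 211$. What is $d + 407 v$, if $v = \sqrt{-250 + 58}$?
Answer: $81 + 3256 i \sqrt{3} \approx 81.0 + 5639.6 i$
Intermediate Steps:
$d = 81$
$v = 8 i \sqrt{3}$ ($v = \sqrt{-192} = 8 i \sqrt{3} \approx 13.856 i$)
$d + 407 v = 81 + 407 \cdot 8 i \sqrt{3} = 81 + 3256 i \sqrt{3}$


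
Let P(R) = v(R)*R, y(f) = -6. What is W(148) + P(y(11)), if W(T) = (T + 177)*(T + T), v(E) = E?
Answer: 96236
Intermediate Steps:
W(T) = 2*T*(177 + T) (W(T) = (177 + T)*(2*T) = 2*T*(177 + T))
P(R) = R**2 (P(R) = R*R = R**2)
W(148) + P(y(11)) = 2*148*(177 + 148) + (-6)**2 = 2*148*325 + 36 = 96200 + 36 = 96236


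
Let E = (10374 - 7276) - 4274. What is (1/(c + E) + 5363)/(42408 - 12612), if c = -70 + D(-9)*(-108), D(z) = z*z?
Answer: 53597821/297781224 ≈ 0.17999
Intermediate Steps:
D(z) = z**2
c = -8818 (c = -70 + (-9)**2*(-108) = -70 + 81*(-108) = -70 - 8748 = -8818)
E = -1176 (E = 3098 - 4274 = -1176)
(1/(c + E) + 5363)/(42408 - 12612) = (1/(-8818 - 1176) + 5363)/(42408 - 12612) = (1/(-9994) + 5363)/29796 = (-1/9994 + 5363)*(1/29796) = (53597821/9994)*(1/29796) = 53597821/297781224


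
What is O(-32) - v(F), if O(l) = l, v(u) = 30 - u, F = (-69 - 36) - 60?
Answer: -227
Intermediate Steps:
F = -165 (F = -105 - 60 = -165)
O(-32) - v(F) = -32 - (30 - 1*(-165)) = -32 - (30 + 165) = -32 - 1*195 = -32 - 195 = -227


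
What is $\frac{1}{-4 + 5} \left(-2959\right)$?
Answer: $-2959$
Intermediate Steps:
$\frac{1}{-4 + 5} \left(-2959\right) = 1^{-1} \left(-2959\right) = 1 \left(-2959\right) = -2959$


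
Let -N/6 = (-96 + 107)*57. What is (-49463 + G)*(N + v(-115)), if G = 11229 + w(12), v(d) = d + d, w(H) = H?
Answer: 152582224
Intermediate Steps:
v(d) = 2*d
N = -3762 (N = -6*(-96 + 107)*57 = -66*57 = -6*627 = -3762)
G = 11241 (G = 11229 + 12 = 11241)
(-49463 + G)*(N + v(-115)) = (-49463 + 11241)*(-3762 + 2*(-115)) = -38222*(-3762 - 230) = -38222*(-3992) = 152582224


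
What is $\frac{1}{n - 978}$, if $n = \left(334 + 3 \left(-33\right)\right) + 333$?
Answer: $- \frac{1}{410} \approx -0.002439$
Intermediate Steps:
$n = 568$ ($n = \left(334 - 99\right) + 333 = 235 + 333 = 568$)
$\frac{1}{n - 978} = \frac{1}{568 - 978} = \frac{1}{-410} = - \frac{1}{410}$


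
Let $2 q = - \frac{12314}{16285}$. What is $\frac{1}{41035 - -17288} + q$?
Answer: $- \frac{359078426}{949790055} \approx -0.37806$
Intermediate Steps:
$q = - \frac{6157}{16285}$ ($q = \frac{\left(-12314\right) \frac{1}{16285}}{2} = \frac{1}{2} \left(- \frac{12314}{16285}\right) = - \frac{6157}{16285} \approx -0.37808$)
$\frac{1}{41035 - -17288} + q = \frac{1}{41035 - -17288} - \frac{6157}{16285} = \frac{1}{41035 + 17288} - \frac{6157}{16285} = \frac{1}{58323} - \frac{6157}{16285} = - \frac{359078426}{949790055}$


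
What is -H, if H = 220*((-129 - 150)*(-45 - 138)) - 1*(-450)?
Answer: -11232990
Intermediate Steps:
H = 11232990 (H = 220*(-279*(-183)) + 450 = 220*51057 + 450 = 11232540 + 450 = 11232990)
-H = -1*11232990 = -11232990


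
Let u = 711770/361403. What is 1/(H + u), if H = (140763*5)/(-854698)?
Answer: 308890421294/353987543015 ≈ 0.87260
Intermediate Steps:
u = 711770/361403 (u = 711770*(1/361403) = 711770/361403 ≈ 1.9695)
H = -703815/854698 (H = 703815*(-1/854698) = -703815/854698 ≈ -0.82347)
1/(H + u) = 1/(-703815/854698 + 711770/361403) = 1/(353987543015/308890421294) = 308890421294/353987543015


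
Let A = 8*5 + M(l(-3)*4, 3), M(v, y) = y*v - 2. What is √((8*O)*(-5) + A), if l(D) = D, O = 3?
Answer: I*√118 ≈ 10.863*I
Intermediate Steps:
M(v, y) = -2 + v*y (M(v, y) = v*y - 2 = -2 + v*y)
A = 2 (A = 8*5 + (-2 - 3*4*3) = 40 + (-2 - 12*3) = 40 + (-2 - 36) = 40 - 38 = 2)
√((8*O)*(-5) + A) = √((8*3)*(-5) + 2) = √(24*(-5) + 2) = √(-120 + 2) = √(-118) = I*√118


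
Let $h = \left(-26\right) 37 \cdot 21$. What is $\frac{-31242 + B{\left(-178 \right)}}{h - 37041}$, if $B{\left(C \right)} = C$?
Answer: $\frac{31420}{57243} \approx 0.54889$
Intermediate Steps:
$h = -20202$ ($h = \left(-962\right) 21 = -20202$)
$\frac{-31242 + B{\left(-178 \right)}}{h - 37041} = \frac{-31242 - 178}{-20202 - 37041} = - \frac{31420}{-57243} = \left(-31420\right) \left(- \frac{1}{57243}\right) = \frac{31420}{57243}$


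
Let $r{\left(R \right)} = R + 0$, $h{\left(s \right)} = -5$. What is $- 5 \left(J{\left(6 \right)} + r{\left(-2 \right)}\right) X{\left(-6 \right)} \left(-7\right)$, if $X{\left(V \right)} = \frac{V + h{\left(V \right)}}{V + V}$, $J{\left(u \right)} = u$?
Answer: $\frac{385}{3} \approx 128.33$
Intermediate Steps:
$r{\left(R \right)} = R$
$X{\left(V \right)} = \frac{-5 + V}{2 V}$ ($X{\left(V \right)} = \frac{V - 5}{V + V} = \frac{-5 + V}{2 V}$)
$- 5 \left(J{\left(6 \right)} + r{\left(-2 \right)}\right) X{\left(-6 \right)} \left(-7\right) = - 5 \left(6 - 2\right) \frac{-5 - 6}{2 \left(-6\right)} \left(-7\right) = \left(-5\right) 4 \cdot \frac{1}{2} \left(- \frac{1}{6}\right) \left(-11\right) \left(-7\right) = \left(-20\right) \frac{11}{12} \left(-7\right) = \left(- \frac{55}{3}\right) \left(-7\right) = \frac{385}{3}$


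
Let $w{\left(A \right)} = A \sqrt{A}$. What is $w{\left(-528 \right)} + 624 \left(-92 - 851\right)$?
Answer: $-588432 - 2112 i \sqrt{33} \approx -5.8843 \cdot 10^{5} - 12133.0 i$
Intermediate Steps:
$w{\left(A \right)} = A^{\frac{3}{2}}$
$w{\left(-528 \right)} + 624 \left(-92 - 851\right) = \left(-528\right)^{\frac{3}{2}} + 624 \left(-92 - 851\right) = - 2112 i \sqrt{33} + 624 \left(-943\right) = - 2112 i \sqrt{33} - 588432 = -588432 - 2112 i \sqrt{33}$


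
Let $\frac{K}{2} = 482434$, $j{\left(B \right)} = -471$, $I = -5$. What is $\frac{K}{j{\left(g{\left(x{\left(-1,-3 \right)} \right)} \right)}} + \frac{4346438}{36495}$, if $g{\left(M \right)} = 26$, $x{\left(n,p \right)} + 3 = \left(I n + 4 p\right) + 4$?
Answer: $- \frac{11055228454}{5729715} \approx -1929.5$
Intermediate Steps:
$x{\left(n,p \right)} = 1 - 5 n + 4 p$ ($x{\left(n,p \right)} = -3 - \left(-4 - 4 p + 5 n\right) = -3 + \left(4 - 5 n + 4 p\right) = 1 - 5 n + 4 p$)
$K = 964868$ ($K = 2 \cdot 482434 = 964868$)
$\frac{K}{j{\left(g{\left(x{\left(-1,-3 \right)} \right)} \right)}} + \frac{4346438}{36495} = \frac{964868}{-471} + \frac{4346438}{36495} = 964868 \left(- \frac{1}{471}\right) + 4346438 \cdot \frac{1}{36495} = - \frac{964868}{471} + \frac{4346438}{36495} = - \frac{11055228454}{5729715}$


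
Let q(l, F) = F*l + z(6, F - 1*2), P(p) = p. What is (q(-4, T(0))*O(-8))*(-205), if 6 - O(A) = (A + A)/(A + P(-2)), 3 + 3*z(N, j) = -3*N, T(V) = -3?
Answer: -4510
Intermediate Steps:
z(N, j) = -1 - N (z(N, j) = -1 + (-3*N)/3 = -1 - N)
O(A) = 6 - 2*A/(-2 + A) (O(A) = 6 - (A + A)/(A - 2) = 6 - 2*A/(-2 + A))
q(l, F) = -7 + F*l (q(l, F) = F*l + (-1 - 1*6) = F*l + (-1 - 6) = F*l - 7 = -7 + F*l)
(q(-4, T(0))*O(-8))*(-205) = ((-7 - 3*(-4))*(4*(-3 - 8)/(-2 - 8)))*(-205) = ((-7 + 12)*(4*(-11)/(-10)))*(-205) = (5*(4*(-1/10)*(-11)))*(-205) = (5*(22/5))*(-205) = 22*(-205) = -4510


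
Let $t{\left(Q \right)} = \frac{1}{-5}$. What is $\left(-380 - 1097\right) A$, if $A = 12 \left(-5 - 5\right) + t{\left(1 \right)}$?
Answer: $\frac{887677}{5} \approx 1.7754 \cdot 10^{5}$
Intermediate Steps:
$t{\left(Q \right)} = - \frac{1}{5}$
$A = - \frac{601}{5}$ ($A = 12 \left(-5 - 5\right) - \frac{1}{5} = 12 \left(-10\right) - \frac{1}{5} = -120 - \frac{1}{5} = - \frac{601}{5} \approx -120.2$)
$\left(-380 - 1097\right) A = \left(-380 - 1097\right) \left(- \frac{601}{5}\right) = \left(-1477\right) \left(- \frac{601}{5}\right) = \frac{887677}{5}$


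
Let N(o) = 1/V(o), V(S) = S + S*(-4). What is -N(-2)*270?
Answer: -45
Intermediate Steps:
V(S) = -3*S (V(S) = S - 4*S = -3*S)
N(o) = -1/(3*o) (N(o) = 1/(-3*o) = -1/(3*o))
-N(-2)*270 = -(-1)/(3*(-2))*270 = -(-1)*(-1)/(3*2)*270 = -1*⅙*270 = -⅙*270 = -45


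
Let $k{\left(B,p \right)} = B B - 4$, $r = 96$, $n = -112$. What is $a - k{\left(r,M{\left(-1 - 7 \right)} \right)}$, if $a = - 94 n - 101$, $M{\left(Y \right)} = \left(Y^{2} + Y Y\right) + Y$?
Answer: $1215$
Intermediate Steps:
$M{\left(Y \right)} = Y + 2 Y^{2}$ ($M{\left(Y \right)} = \left(Y^{2} + Y^{2}\right) + Y = 2 Y^{2} + Y = Y + 2 Y^{2}$)
$a = 10427$ ($a = \left(-94\right) \left(-112\right) - 101 = 10528 - 101 = 10427$)
$k{\left(B,p \right)} = -4 + B^{2}$ ($k{\left(B,p \right)} = B^{2} - 4 = -4 + B^{2}$)
$a - k{\left(r,M{\left(-1 - 7 \right)} \right)} = 10427 - \left(-4 + 96^{2}\right) = 10427 - \left(-4 + 9216\right) = 10427 - 9212 = 1215$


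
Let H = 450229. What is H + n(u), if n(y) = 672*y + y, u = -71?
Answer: 402446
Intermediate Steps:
n(y) = 673*y
H + n(u) = 450229 + 673*(-71) = 450229 - 47783 = 402446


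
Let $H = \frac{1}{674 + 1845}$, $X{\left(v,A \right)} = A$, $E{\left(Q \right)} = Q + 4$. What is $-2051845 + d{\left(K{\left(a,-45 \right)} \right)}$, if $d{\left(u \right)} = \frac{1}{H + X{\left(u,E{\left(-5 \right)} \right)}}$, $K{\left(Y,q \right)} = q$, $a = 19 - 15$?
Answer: $- \frac{5166548229}{2518} \approx -2.0518 \cdot 10^{6}$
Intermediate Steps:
$a = 4$ ($a = 19 - 15 = 4$)
$E{\left(Q \right)} = 4 + Q$
$H = \frac{1}{2519} \approx 0.00039698$
$d{\left(u \right)} = - \frac{2519}{2518}$ ($d{\left(u \right)} = \frac{1}{\frac{1}{2519} + \left(4 - 5\right)} = \frac{1}{\frac{1}{2519} - 1} = \frac{1}{- \frac{2518}{2519}} = - \frac{2519}{2518}$)
$-2051845 + d{\left(K{\left(a,-45 \right)} \right)} = -2051845 - \frac{2519}{2518} = - \frac{5166548229}{2518}$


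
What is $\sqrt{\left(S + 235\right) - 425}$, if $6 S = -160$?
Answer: $\frac{5 i \sqrt{78}}{3} \approx 14.72 i$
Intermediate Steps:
$S = - \frac{80}{3}$ ($S = \frac{1}{6} \left(-160\right) = - \frac{80}{3} \approx -26.667$)
$\sqrt{\left(S + 235\right) - 425} = \sqrt{\left(- \frac{80}{3} + 235\right) - 425} = \sqrt{\frac{625}{3} - 425} = \sqrt{- \frac{650}{3}} = \frac{5 i \sqrt{78}}{3}$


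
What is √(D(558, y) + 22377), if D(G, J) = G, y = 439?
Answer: √22935 ≈ 151.44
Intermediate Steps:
√(D(558, y) + 22377) = √(558 + 22377) = √22935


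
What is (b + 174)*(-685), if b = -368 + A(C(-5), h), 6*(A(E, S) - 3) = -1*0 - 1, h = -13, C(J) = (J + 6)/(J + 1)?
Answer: 785695/6 ≈ 1.3095e+5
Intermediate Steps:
C(J) = (6 + J)/(1 + J)
A(E, S) = 17/6 (A(E, S) = 3 + (-1*0 - 1)/6 = 3 + (0 - 1)/6 = 3 + (1/6)*(-1) = 3 - 1/6 = 17/6)
b = -2191/6 (b = -368 + 17/6 = -2191/6 ≈ -365.17)
(b + 174)*(-685) = (-2191/6 + 174)*(-685) = -1147/6*(-685) = 785695/6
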